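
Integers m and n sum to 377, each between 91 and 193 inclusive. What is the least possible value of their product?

mn = m(377 − m) is concave in m, so over [184, 193] it is minimized at an endpoint.
The extreme feasible split is m = 184, n = 193, giving mn = 35512.

35512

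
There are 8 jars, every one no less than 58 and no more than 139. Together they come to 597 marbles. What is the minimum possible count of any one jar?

58

To make one jar as small as possible, make the other 7 as large as possible.
The other 7 can take up 7 × 139 = 973 ≥ 597 − 58, so one jar can sit at its floor of 58.
Achievable: one at 58 and the other 7 totalling 539, which fits since 7 × 58 ≤ 539 ≤ 7 × 139.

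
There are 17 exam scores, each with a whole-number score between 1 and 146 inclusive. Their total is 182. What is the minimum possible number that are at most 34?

Each value above 34 is at least 35, contributing at least 35 − 1 = 34 above the floor 1.
The sum exceeds the floor total 17 by 165, so at most ⌊165/34⌋ = 4 exceed 34, and at least 13 are ≤ 34.
Exactly 13 works: 13 values at 1 and 4 at 35 total 153; raise one of the low values by 29 (still ≤ 34) to hit 182.

13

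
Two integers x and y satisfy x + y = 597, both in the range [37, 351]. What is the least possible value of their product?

86346

For a fixed sum, xy is smallest when x and y are as far apart as possible.
At the endpoint x = 246, y = 597 − 246 = 351, so xy = 246 × 351 = 86346.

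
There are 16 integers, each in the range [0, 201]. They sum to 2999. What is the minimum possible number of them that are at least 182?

Each value short of 182 is at most 181, costing at least 201 − 181 = 20 against the maximum total of 3216.
We can afford to lose at most 3216 − 2999 = 217, so at most ⌊217/20⌋ = 10 fall short, and at least 6 are ≥ 182.
Exactly 6 works: 6 values at 201 and 10 at 181 total 3016; lower one of the high values by 17 (still ≥ 182) to hit 2999.

6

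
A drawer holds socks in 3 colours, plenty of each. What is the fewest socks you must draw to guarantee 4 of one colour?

In the worst case you draw 3 of each of the 3 colours: 3 × 3 = 9.
One more forces 4 of some colour, so 9 + 1 = 10.

10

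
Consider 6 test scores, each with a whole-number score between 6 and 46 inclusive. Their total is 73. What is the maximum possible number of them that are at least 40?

1

With k values at 40 or above and the rest at least 6, the sum is at least 36 + 34k.
Since the sum is 73, we need 34k ≤ 37, i.e. k ≤ 1.
k = 1 is achieved by 1 value at 40 and 5 at 6, total 70; add 3 to one value (staying below 40) to reach 73.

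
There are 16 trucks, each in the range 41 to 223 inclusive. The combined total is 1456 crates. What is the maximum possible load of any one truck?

Maximizing one value means minimizing the remaining 15.
The other 15 contribute at least 15 × 41 = 615, leaving at most 1456 − 615 = 841.
But each truck is capped at 223, so the maximum is 223.
Achievable: one at 223 and the other 15 totalling 1233, which fits since 15 × 41 ≤ 1233 ≤ 15 × 223.

223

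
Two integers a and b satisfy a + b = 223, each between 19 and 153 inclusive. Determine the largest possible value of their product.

ab = a(223 − a) is maximized when a is as near 223/2 as the bounds allow.
Taking a = 111 and b = 112 (both in [19, 153]) gives ab = 12432.

12432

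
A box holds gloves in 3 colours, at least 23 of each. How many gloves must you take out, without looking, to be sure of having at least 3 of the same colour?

7

You could draw 2 of every colour without reaching 3 of any — 6 in all.
One more forces 3 of some colour, so 6 + 1 = 7.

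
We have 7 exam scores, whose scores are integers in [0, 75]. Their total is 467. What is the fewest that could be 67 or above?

Suppose at most 7 − j of them reach 67; then j values are ≤ 66 and the rest ≤ 75.
The total is then ≤ 66·j + 75·(7 − j) = 525 − 9j. For this to be ≥ 467 we need j ≤ 6, so at least 7 − 6 = 1 must reach 67.
Exactly 1 works: 1 value at 75 and 6 at 66 total 471; lower one of the high values by 4 (still ≥ 67) to hit 467.

1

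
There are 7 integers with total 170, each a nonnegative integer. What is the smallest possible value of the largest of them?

25

If every one of the 7 were at most 24, the total would be at most 7 × 24 = 168 < 170.
Taking 5 copies of 24 and 2 copies of 25 gives exactly 170, so 25 is attained.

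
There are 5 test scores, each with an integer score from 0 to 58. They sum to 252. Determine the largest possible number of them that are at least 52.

4

If k of the values are ≥ 52, the total is ≥ 52k + 0(5 − k).
Setting 52k + 0(5 − k) ≤ 252 gives 52k ≤ 252, so k ≤ 4.
k = 4 is achieved by 4 values at 52 and 1 at 0, total 208; add 44 to one value (staying below 52) to reach 252.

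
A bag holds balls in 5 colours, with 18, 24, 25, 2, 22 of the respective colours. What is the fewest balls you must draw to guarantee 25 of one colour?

91

In the worst case you take as many as possible of each colour without reaching 25: 18 + 24 + 24 + 2 + 22 = 90.
The next one must give 25 of some colour, so 90 + 1 = 91.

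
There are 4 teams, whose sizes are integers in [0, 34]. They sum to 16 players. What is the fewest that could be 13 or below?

Let j be the number exceeding 13. Then the total is ≥ 14·j + 0·(4 − j) = 0 + 14j.
So 14j ≤ 16 and j ≤ 1; hence at least 4 − 1 = 3 are ≤ 13.
Exactly 3 works: 3 values at 0 and 1 at 14 total 14; raise one of the low values by 2 (still ≤ 13) to hit 16.

3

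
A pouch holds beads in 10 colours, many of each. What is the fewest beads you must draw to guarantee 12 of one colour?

You could draw 11 of every colour without reaching 12 of any — 110 in all.
One more forces 12 of some colour, so 110 + 1 = 111.

111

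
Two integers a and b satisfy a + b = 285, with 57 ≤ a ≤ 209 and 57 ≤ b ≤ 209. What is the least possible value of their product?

15884

Since a + b is fixed, pushing one of them to its bound minimizes the product.
At the endpoint a = 76, b = 285 − 76 = 209, so ab = 76 × 209 = 15884.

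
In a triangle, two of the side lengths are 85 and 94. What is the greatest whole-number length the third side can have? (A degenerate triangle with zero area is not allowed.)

The third side must be less than 85 + 94 = 179.
The largest integer below 179 is 178.

178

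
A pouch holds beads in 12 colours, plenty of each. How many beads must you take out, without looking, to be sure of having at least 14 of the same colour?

157

In the worst case you draw 13 of each of the 12 colours: 12 × 13 = 156.
One more forces 14 of some colour, so 156 + 1 = 157.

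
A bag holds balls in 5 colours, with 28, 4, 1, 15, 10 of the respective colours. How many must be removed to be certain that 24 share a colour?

54

In the worst case you take as many as possible of each colour without reaching 24: 23 + 4 + 1 + 15 + 10 = 53.
The next one must give 24 of some colour, so 53 + 1 = 54.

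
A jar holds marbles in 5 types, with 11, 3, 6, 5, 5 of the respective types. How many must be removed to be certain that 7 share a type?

In the worst case you take as many as possible of each type without reaching 7: 6 + 3 + 6 + 5 + 5 = 25.
The next one must give 7 of some type, so 25 + 1 = 26.

26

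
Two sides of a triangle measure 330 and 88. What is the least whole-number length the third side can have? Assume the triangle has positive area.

The third side must exceed |330 − 88| = 242.
The smallest integer above 242 is 243.

243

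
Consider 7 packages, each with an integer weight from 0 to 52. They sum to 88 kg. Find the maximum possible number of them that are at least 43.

2

Suppose k of them are at least 43. Those contribute at least 43 each and the other 7 − k at least 0 each.
So the total is at least 43k + 0(7 − k) = 0 + 43k. This must be ≤ 88, giving k ≤ 2.
k = 2 is achieved by 2 values at 43 and 5 at 0, total 86; add 2 to one value (staying below 43) to reach 88.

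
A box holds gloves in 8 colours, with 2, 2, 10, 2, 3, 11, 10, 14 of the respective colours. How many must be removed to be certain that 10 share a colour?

In the worst case you take as many as possible of each colour without reaching 10: 2 + 2 + 9 + 2 + 3 + 9 + 9 + 9 = 45.
The next one must give 10 of some colour, so 45 + 1 = 46.

46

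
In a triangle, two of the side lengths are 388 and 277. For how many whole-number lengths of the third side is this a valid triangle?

553

The triangle inequality gives |388 − 277| < c < 388 + 277, i.e. 111 < c < 665.
So c can be any integer from 112 to 664: 553 values.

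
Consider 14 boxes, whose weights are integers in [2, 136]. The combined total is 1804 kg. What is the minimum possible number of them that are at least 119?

9

Suppose at most 14 − j of them reach 119; then j values are ≤ 118 and the rest ≤ 136.
The total is then ≤ 118·j + 136·(14 − j) = 1904 − 18j. For this to be ≥ 1804 we need j ≤ 5, so at least 14 − 5 = 9 must reach 119.
Exactly 9 works: 9 values at 136 and 5 at 118 total 1814; lower one of the high values by 10 (still ≥ 119) to hit 1804.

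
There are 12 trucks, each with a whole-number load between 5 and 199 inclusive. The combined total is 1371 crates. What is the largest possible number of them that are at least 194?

6

If k of the values are ≥ 194, the total is ≥ 194k + 5(12 − k).
Setting 194k + 5(12 − k) ≤ 1371 gives 189k ≤ 1311, so k ≤ 6.
k = 6 is achieved by 6 values at 194 and 6 at 5, total 1194; add 177 to one value (staying below 194) to reach 1371.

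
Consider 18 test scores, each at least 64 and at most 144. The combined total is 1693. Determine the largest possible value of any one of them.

To make one score as large as possible, make the other 17 as small as possible.
The other 17 contribute at least 17 × 64 = 1088, leaving at most 1693 − 1088 = 605.
But each score is capped at 144, so the maximum is 144.
Achievable: one at 144 and the other 17 totalling 1549, which fits since 17 × 64 ≤ 1549 ≤ 17 × 144.

144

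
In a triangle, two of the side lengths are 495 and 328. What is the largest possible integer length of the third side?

The third side must be less than 495 + 328 = 823.
The largest integer below 823 is 822.

822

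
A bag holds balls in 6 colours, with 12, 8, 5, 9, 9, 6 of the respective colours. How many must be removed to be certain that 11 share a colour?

In the worst case you take as many as possible of each colour without reaching 11: 10 + 8 + 5 + 9 + 9 + 6 = 47.
The next one must give 11 of some colour, so 47 + 1 = 48.

48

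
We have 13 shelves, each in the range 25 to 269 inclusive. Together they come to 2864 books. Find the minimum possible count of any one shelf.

25

To make one shelf as small as possible, make the other 12 as large as possible.
The other 12 can take up 12 × 269 = 3228 ≥ 2864 − 25, so one shelf can sit at its floor of 25.
Achievable: one at 25 and the other 12 totalling 2839, which fits since 12 × 25 ≤ 2839 ≤ 12 × 269.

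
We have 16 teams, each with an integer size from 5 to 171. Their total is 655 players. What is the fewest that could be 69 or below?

If only k of them are at most 69, the other 16 − k are at least 70, so the total is at least (16 − k)·70 + k·5.
This is ≤ 655, so (16 − k)·70 + 5k ≤ 655, which gives k ≥ 8.
Exactly 8 works: 8 values at 5 and 8 at 70 total 600; raise one of the low values by 55 (still ≤ 69) to hit 655.

8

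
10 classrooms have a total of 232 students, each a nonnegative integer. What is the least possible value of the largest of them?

24

Some value must be at least ⌈232/10⌉ = 24, since 10 × 23 = 230 < 232.
Equality holds with 2 values of 24 and 8 values of 23.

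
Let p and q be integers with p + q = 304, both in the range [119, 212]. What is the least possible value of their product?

22015

Since p + q is fixed, pushing one of them to its bound minimizes the product.
The extreme feasible split is p = 119, q = 185, giving pq = 22015.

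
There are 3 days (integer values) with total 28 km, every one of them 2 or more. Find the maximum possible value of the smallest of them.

9

If every one of the 3 were at least 10, the total would be at least 3 × 10 = 30 > 28.
Achievable: 2 of them at 9 and 1 at 10 total 28.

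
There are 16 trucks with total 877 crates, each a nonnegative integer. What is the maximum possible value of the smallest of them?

The average is 877/16 < 55, so some value is ≤ 54.
Equality holds with 3 values of 54 and 13 values of 55.

54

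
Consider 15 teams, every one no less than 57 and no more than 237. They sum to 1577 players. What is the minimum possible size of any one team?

To make one team as small as possible, make the other 14 as large as possible.
The other 14 can take up 14 × 237 = 3318 ≥ 1577 − 57, so one team can sit at its floor of 57.
Achievable: one at 57 and the other 14 totalling 1520, which fits since 14 × 57 ≤ 1520 ≤ 14 × 237.

57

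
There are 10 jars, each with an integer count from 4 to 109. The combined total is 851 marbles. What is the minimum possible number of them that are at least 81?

If only k of them are at least 81, the other 10 − k are at most 80, so the total is at most k·109 + (10 − k)·80.
This must reach 851, so k·109 + (10 − k)·80 ≥ 851, giving k ≥ 2.
Exactly 2 works: 2 values at 109 and 8 at 80 total 858; lower one of the high values by 7 (still ≥ 81) to hit 851.

2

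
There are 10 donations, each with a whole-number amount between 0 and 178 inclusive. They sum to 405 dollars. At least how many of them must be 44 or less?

Each value above 44 is at least 45, contributing at least 45 − 0 = 45 above the floor 0.
The sum exceeds the floor total 0 by 405, so at most ⌊405/45⌋ = 9 exceed 44, and at least 1 are ≤ 44.
Exactly 1 works: 1 value at 0 and 9 at 45 total 405.

1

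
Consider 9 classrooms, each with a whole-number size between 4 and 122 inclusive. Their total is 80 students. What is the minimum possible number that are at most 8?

Each value above 8 is at least 9, contributing at least 9 − 4 = 5 above the floor 4.
The sum exceeds the floor total 36 by 44, so at most ⌊44/5⌋ = 8 exceed 8, and at least 1 are ≤ 8.
Exactly 1 works: 1 value at 4 and 8 at 9 total 76; raise one of the low values by 4 (still ≤ 8) to hit 80.

1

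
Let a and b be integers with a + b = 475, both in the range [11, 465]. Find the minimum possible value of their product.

ab = a(475 − a) is concave in a, so over [11, 464] it is minimized at an endpoint.
At the endpoint a = 11, b = 475 − 11 = 464, so ab = 11 × 464 = 5104.

5104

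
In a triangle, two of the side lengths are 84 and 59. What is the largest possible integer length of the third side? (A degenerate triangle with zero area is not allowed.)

142

The third side must be less than 84 + 59 = 143.
The largest integer below 143 is 142.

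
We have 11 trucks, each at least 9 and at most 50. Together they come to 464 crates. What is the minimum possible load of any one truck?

To make one truck as small as possible, make the other 10 as large as possible.
The other 10 can take up 10 × 50 = 500 ≥ 464 − 9, so one truck can sit at its floor of 9.
Achievable: one at 9 and the other 10 totalling 455, which fits since 10 × 9 ≤ 455 ≤ 10 × 50.

9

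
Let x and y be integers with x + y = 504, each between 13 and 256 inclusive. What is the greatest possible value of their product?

For a fixed sum, the product xy is largest when x and y are as close as possible.
Taking x = 252 and y = 252 (both in [13, 256]) gives xy = 63504.

63504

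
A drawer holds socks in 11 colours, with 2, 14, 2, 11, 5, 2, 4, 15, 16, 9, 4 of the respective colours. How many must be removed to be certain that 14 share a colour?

79

In the worst case you take as many as possible of each colour without reaching 14: 2 + 13 + 2 + 11 + 5 + 2 + 4 + 13 + 13 + 9 + 4 = 78.
The next one must give 14 of some colour, so 78 + 1 = 79.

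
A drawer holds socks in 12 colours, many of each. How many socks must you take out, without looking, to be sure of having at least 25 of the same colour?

289

You could draw 24 of every colour without reaching 25 of any — 288 in all.
One more forces 25 of some colour, so 288 + 1 = 289.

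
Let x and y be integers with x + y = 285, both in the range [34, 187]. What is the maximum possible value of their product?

20306

For a fixed sum, the product xy is largest when x and y are as close as possible.
Taking x = 142 and y = 143 (both in [34, 187]) gives xy = 20306.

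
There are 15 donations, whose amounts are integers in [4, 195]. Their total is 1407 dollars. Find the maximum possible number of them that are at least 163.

8

Suppose k of them are at least 163. Those contribute at least 163 each and the other 15 − k at least 4 each.
So the total is at least 163k + 4(15 − k) = 60 + 159k. This must be ≤ 1407, giving k ≤ 8.
k = 8 is achieved by 8 values at 163 and 7 at 4, total 1332; add 75 to one value (staying below 163) to reach 1407.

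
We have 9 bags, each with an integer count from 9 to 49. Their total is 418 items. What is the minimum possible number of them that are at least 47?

Suppose at most 9 − j of them reach 47; then j values are ≤ 46 and the rest ≤ 49.
The total is then ≤ 46·j + 49·(9 − j) = 441 − 3j. For this to be ≥ 418 we need j ≤ 7, so at least 9 − 7 = 2 must reach 47.
Exactly 2 works: 2 values at 49 and 7 at 46 total 420; lower one of the high values by 2 (still ≥ 47) to hit 418.

2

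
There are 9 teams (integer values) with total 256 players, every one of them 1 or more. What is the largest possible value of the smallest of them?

The 9 values sum to 256, so their minimum is at most ⌊256/9⌋ = 28.
Taking 5 copies of 28 and 4 copies of 29 gives exactly 256, so 28 is attained.

28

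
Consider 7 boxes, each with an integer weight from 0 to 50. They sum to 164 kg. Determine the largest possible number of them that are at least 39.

4

If k of the values are ≥ 39, the total is ≥ 39k + 0(7 − k).
Setting 39k + 0(7 − k) ≤ 164 gives 39k ≤ 164, so k ≤ 4.
k = 4 is achieved by 4 values at 39 and 3 at 0, total 156; add 8 to one value (staying below 39) to reach 164.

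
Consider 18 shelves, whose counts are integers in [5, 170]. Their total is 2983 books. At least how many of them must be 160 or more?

If only k of them are at least 160, the other 18 − k are at most 159, so the total is at most k·170 + (18 − k)·159.
This must reach 2983, so k·170 + (18 − k)·159 ≥ 2983, giving k ≥ 11.
Exactly 11 works: 11 values at 170 and 7 at 159 total 2983.

11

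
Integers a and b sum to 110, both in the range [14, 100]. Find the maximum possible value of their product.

3025

ab = a(110 − a) is maximized when a is as near 110/2 as the bounds allow.
Taking a = 55 and b = 55 (both in [14, 100]) gives ab = 3025.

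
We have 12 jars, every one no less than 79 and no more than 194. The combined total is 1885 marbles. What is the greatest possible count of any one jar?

194

To make one jar as large as possible, make the other 11 as small as possible.
The other 11 contribute at least 11 × 79 = 869, leaving at most 1885 − 869 = 1016.
But each jar is capped at 194, so the maximum is 194.
Achievable: one at 194 and the other 11 totalling 1691, which fits since 11 × 79 ≤ 1691 ≤ 11 × 194.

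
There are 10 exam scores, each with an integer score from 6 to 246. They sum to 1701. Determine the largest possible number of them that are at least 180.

With k values at 180 or above and the rest at least 6, the sum is at least 60 + 174k.
Since the sum is 1701, we need 174k ≤ 1641, i.e. k ≤ 9.
k = 9 is achieved by 9 values at 180 and 1 at 6, total 1626; add 75 to one value (staying below 180) to reach 1701.

9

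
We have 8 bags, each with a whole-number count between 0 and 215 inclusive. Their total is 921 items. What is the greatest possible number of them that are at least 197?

4

If k of the values are ≥ 197, the total is ≥ 197k + 0(8 − k).
Setting 197k + 0(8 − k) ≤ 921 gives 197k ≤ 921, so k ≤ 4.
k = 4 is achieved by 4 values at 197 and 4 at 0, total 788; add 133 to one value (staying below 197) to reach 921.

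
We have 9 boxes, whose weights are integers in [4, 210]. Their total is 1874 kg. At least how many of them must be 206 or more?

Each value short of 206 is at most 205, costing at least 210 − 205 = 5 against the maximum total of 1890.
We can afford to lose at most 1890 − 1874 = 16, so at most ⌊16/5⌋ = 3 fall short, and at least 6 are ≥ 206.
Exactly 6 works: 6 values at 210 and 3 at 205 total 1875; lower one of the high values by 1 (still ≥ 206) to hit 1874.

6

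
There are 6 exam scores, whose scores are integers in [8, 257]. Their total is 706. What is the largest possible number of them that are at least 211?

Suppose k of them are at least 211. Those contribute at least 211 each and the other 6 − k at least 8 each.
So the total is at least 211k + 8(6 − k) = 48 + 203k. This must be ≤ 706, giving k ≤ 3.
k = 3 is achieved by 3 values at 211 and 3 at 8, total 657; add 49 to one value (staying below 211) to reach 706.

3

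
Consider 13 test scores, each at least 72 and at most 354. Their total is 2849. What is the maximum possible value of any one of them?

Maximizing one value means minimizing the remaining 12.
The other 12 contribute at least 12 × 72 = 864, leaving at most 2849 − 864 = 1985.
But each score is capped at 354, so the maximum is 354.
Achievable: one at 354 and the other 12 totalling 2495, which fits since 12 × 72 ≤ 2495 ≤ 12 × 354.

354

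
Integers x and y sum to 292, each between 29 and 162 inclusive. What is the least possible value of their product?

21060

xy = x(292 − x) is concave in x, so over [130, 162] it is minimized at an endpoint.
The extreme feasible split is x = 130, y = 162, giving xy = 21060.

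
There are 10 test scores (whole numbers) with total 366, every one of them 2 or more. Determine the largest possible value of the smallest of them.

The 10 values sum to 366, so their minimum is at most ⌊366/10⌋ = 36.
Taking 4 copies of 36 and 6 copies of 37 gives exactly 366, so 36 is attained.

36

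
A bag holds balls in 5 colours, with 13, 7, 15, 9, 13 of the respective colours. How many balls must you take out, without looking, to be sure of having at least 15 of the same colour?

57

In the worst case you take as many as possible of each colour without reaching 15: 13 + 7 + 14 + 9 + 13 = 56.
The next one must give 15 of some colour, so 56 + 1 = 57.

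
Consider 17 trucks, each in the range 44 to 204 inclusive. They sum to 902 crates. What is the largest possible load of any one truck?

Maximizing one value means minimizing the remaining 16.
The other 16 contribute at least 16 × 44 = 704, leaving at most 902 − 704 = 198.
Since 198 ≤ 204, this is achievable: one at 198 and 16 at 44.

198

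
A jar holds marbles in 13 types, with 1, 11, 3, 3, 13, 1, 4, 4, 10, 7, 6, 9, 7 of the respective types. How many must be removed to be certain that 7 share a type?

In the worst case you take as many as possible of each type without reaching 7: 1 + 6 + 3 + 3 + 6 + 1 + 4 + 4 + 6 + 6 + 6 + 6 + 6 = 58.
The next one must give 7 of some type, so 58 + 1 = 59.

59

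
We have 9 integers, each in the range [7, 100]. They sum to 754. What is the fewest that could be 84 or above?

Each value short of 84 is at most 83, costing at least 100 − 83 = 17 against the maximum total of 900.
We can afford to lose at most 900 − 754 = 146, so at most ⌊146/17⌋ = 8 fall short, and at least 1 are ≥ 84.
Exactly 1 works: 1 value at 100 and 8 at 83 total 764; lower one of the high values by 10 (still ≥ 84) to hit 754.

1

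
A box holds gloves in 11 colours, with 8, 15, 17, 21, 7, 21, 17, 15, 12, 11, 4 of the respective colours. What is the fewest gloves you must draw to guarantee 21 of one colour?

147

In the worst case you take as many as possible of each colour without reaching 21: 8 + 15 + 17 + 20 + 7 + 20 + 17 + 15 + 12 + 11 + 4 = 146.
The next one must give 21 of some colour, so 146 + 1 = 147.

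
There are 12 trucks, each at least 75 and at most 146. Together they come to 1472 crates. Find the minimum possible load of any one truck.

75

Minimizing one value means maximizing the remaining 11.
The other 11 can take up 11 × 146 = 1606 ≥ 1472 − 75, so one truck can sit at its floor of 75.
Achievable: one at 75 and the other 11 totalling 1397, which fits since 11 × 75 ≤ 1397 ≤ 11 × 146.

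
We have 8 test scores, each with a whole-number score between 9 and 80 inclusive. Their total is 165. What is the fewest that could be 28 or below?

4

Let j be the number exceeding 28. Then the total is ≥ 29·j + 9·(8 − j) = 72 + 20j.
So 20j ≤ 93 and j ≤ 4; hence at least 8 − 4 = 4 are ≤ 28.
Exactly 4 works: 4 values at 9 and 4 at 29 total 152; raise one of the low values by 13 (still ≤ 28) to hit 165.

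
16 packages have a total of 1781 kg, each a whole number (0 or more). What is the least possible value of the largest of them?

112

The average is 1781/16 > 111, so not all 16 can be 111 or less; the largest is ≥ 112.
Achievable: 5 of them at 112 and 11 at 111 total 1781.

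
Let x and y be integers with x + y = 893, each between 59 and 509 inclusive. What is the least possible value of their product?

195456

For a fixed sum, xy is smallest when x and y are as far apart as possible.
At the endpoint x = 384, y = 893 − 384 = 509, so xy = 384 × 509 = 195456.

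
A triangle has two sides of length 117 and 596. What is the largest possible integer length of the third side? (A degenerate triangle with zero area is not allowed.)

712

The third side must be less than 117 + 596 = 713.
The largest integer below 713 is 712.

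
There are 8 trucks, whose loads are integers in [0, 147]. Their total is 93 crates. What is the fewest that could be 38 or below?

6

Let j be the number exceeding 38. Then the total is ≥ 39·j + 0·(8 − j) = 0 + 39j.
So 39j ≤ 93 and j ≤ 2; hence at least 8 − 2 = 6 are ≤ 38.
Exactly 6 works: 6 values at 0 and 2 at 39 total 78; raise one of the low values by 15 (still ≤ 38) to hit 93.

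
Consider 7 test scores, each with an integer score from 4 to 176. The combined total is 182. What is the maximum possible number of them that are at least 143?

With k values at 143 or above and the rest at least 4, the sum is at least 28 + 139k.
Since the sum is 182, we need 139k ≤ 154, i.e. k ≤ 1.
k = 1 is achieved by 1 value at 143 and 6 at 4, total 167; add 15 to one value (staying below 143) to reach 182.

1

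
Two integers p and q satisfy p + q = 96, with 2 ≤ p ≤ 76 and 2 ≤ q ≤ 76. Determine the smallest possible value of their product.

pq = p(96 − p) is concave in p, so over [20, 76] it is minimized at an endpoint.
At the endpoint p = 20, q = 96 − 20 = 76, so pq = 20 × 76 = 1520.

1520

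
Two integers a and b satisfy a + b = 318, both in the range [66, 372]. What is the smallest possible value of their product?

ab = a(318 − a) is concave in a, so over [66, 252] it is minimized at an endpoint.
The extreme feasible split is a = 66, b = 252, giving ab = 16632.

16632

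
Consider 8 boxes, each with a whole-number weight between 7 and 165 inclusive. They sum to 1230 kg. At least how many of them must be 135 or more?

6

Each value short of 135 is at most 134, costing at least 165 − 134 = 31 against the maximum total of 1320.
We can afford to lose at most 1320 − 1230 = 90, so at most ⌊90/31⌋ = 2 fall short, and at least 6 are ≥ 135.
Exactly 6 works: 6 values at 165 and 2 at 134 total 1258; lower one of the high values by 28 (still ≥ 135) to hit 1230.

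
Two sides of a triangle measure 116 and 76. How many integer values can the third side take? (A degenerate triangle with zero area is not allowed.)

151

The triangle inequality gives |116 − 76| < c < 116 + 76, i.e. 40 < c < 192.
So c can be any integer from 41 to 191: 151 values.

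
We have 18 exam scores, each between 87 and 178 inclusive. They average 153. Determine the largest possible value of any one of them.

178

To make one score as large as possible, make the other 17 as small as possible.
The total is 18 × 153 = 2754.
The other 17 contribute at least 17 × 87 = 1479, leaving at most 2754 − 1479 = 1275.
But each score is capped at 178, so the maximum is 178.
Achievable: one at 178 and the other 17 totalling 2576, which fits since 17 × 87 ≤ 2576 ≤ 17 × 178.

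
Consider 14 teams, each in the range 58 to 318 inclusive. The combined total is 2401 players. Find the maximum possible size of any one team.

318

Maximizing one value means minimizing the remaining 13.
The other 13 contribute at least 13 × 58 = 754, leaving at most 2401 − 754 = 1647.
But each team is capped at 318, so the maximum is 318.
Achievable: one at 318 and the other 13 totalling 2083, which fits since 13 × 58 ≤ 2083 ≤ 13 × 318.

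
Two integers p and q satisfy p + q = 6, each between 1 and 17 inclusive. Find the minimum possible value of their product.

5

Since p + q is fixed, pushing one of them to its bound minimizes the product.
At the endpoint p = 1, q = 6 − 1 = 5, so pq = 1 × 5 = 5.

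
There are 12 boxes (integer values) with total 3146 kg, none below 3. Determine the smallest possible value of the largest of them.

263

Some value must be at least ⌈3146/12⌉ = 263, since 12 × 262 = 3144 < 3146.
Achievable: 2 of them at 263 and 10 at 262 total 3146.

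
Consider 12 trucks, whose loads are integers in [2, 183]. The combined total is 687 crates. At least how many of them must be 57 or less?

1

Let j be the number exceeding 57. Then the total is ≥ 58·j + 2·(12 − j) = 24 + 56j.
So 56j ≤ 663 and j ≤ 11; hence at least 12 − 11 = 1 are ≤ 57.
Exactly 1 works: 1 value at 2 and 11 at 58 total 640; raise one of the low values by 47 (still ≤ 57) to hit 687.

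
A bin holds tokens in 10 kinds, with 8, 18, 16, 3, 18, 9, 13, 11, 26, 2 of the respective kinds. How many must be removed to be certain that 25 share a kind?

In the worst case you take as many as possible of each kind without reaching 25: 8 + 18 + 16 + 3 + 18 + 9 + 13 + 11 + 24 + 2 = 122.
The next one must give 25 of some kind, so 122 + 1 = 123.

123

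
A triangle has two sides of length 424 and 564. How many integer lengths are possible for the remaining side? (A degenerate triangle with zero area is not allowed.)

847

The triangle inequality gives |424 − 564| < c < 424 + 564, i.e. 140 < c < 988.
So c can be any integer from 141 to 987: 847 values.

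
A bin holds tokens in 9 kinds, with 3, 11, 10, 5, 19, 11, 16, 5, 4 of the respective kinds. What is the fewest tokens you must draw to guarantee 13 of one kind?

In the worst case you take as many as possible of each kind without reaching 13: 3 + 11 + 10 + 5 + 12 + 11 + 12 + 5 + 4 = 73.
The next one must give 13 of some kind, so 73 + 1 = 74.

74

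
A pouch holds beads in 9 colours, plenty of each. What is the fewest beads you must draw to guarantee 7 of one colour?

You could draw 6 of every colour without reaching 7 of any — 54 in all.
One more forces 7 of some colour, so 54 + 1 = 55.

55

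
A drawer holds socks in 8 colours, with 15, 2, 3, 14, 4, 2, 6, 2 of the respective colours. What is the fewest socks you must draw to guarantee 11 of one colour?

In the worst case you take as many as possible of each colour without reaching 11: 10 + 2 + 3 + 10 + 4 + 2 + 6 + 2 = 39.
The next one must give 11 of some colour, so 39 + 1 = 40.

40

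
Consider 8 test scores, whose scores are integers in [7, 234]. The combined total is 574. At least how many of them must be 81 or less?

2

If only k of them are at most 81, the other 8 − k are at least 82, so the total is at least (8 − k)·82 + k·7.
This is ≤ 574, so (8 − k)·82 + 7k ≤ 574, which gives k ≥ 2.
Exactly 2 works: 2 values at 7 and 6 at 82 total 506; raise one of the low values by 68 (still ≤ 81) to hit 574.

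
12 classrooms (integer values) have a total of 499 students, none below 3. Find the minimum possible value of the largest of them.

42

The average is 499/12 > 41, so not all 12 can be 41 or less; the largest is ≥ 42.
Achievable: 7 of them at 42 and 5 at 41 total 499.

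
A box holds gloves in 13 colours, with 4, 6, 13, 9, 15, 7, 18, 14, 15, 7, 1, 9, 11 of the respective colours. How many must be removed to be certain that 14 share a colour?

120

In the worst case you take as many as possible of each colour without reaching 14: 4 + 6 + 13 + 9 + 13 + 7 + 13 + 13 + 13 + 7 + 1 + 9 + 11 = 119.
The next one must give 14 of some colour, so 119 + 1 = 120.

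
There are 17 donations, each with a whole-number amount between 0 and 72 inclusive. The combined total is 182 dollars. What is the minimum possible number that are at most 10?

1

Let j be the number exceeding 10. Then the total is ≥ 11·j + 0·(17 − j) = 0 + 11j.
So 11j ≤ 182 and j ≤ 16; hence at least 17 − 16 = 1 are ≤ 10.
Exactly 1 works: 1 value at 0 and 16 at 11 total 176; raise one of the low values by 6 (still ≤ 10) to hit 182.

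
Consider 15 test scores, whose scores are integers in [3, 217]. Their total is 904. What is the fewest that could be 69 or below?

3

Let j be the number exceeding 69. Then the total is ≥ 70·j + 3·(15 − j) = 45 + 67j.
So 67j ≤ 859 and j ≤ 12; hence at least 15 − 12 = 3 are ≤ 69.
Exactly 3 works: 3 values at 3 and 12 at 70 total 849; raise one of the low values by 55 (still ≤ 69) to hit 904.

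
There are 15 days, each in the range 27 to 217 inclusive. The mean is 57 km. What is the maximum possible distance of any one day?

217

To make one day as large as possible, make the other 14 as small as possible.
The total is 15 × 57 = 855.
The other 14 contribute at least 14 × 27 = 378, leaving at most 855 − 378 = 477.
But each day is capped at 217, so the maximum is 217.
Achievable: one at 217 and the other 14 totalling 638, which fits since 14 × 27 ≤ 638 ≤ 14 × 217.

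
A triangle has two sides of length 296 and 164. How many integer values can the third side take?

327

The triangle inequality gives |296 − 164| < c < 296 + 164, i.e. 132 < c < 460.
So c can be any integer from 133 to 459: 327 values.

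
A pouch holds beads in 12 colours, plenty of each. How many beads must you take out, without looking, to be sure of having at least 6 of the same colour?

61

You could draw 5 of every colour without reaching 6 of any — 60 in all.
One more forces 6 of some colour, so 60 + 1 = 61.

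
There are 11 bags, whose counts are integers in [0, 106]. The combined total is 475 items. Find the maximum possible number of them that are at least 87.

If k of the values are ≥ 87, the total is ≥ 87k + 0(11 − k).
Setting 87k + 0(11 − k) ≤ 475 gives 87k ≤ 475, so k ≤ 5.
k = 5 is achieved by 5 values at 87 and 6 at 0, total 435; add 40 to one value (staying below 87) to reach 475.

5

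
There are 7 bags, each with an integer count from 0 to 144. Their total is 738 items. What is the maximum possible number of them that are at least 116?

6

Suppose k of them are at least 116. Those contribute at least 116 each and the other 7 − k at least 0 each.
So the total is at least 116k + 0(7 − k) = 0 + 116k. This must be ≤ 738, giving k ≤ 6.
k = 6 is achieved by 6 values at 116 and 1 at 0, total 696; add 42 to one value (staying below 116) to reach 738.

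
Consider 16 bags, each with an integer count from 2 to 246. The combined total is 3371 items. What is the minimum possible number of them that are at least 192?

Suppose at most 16 − j of them reach 192; then j values are ≤ 191 and the rest ≤ 246.
The total is then ≤ 191·j + 246·(16 − j) = 3936 − 55j. For this to be ≥ 3371 we need j ≤ 10, so at least 16 − 10 = 6 must reach 192.
Exactly 6 works: 6 values at 246 and 10 at 191 total 3386; lower one of the high values by 15 (still ≥ 192) to hit 3371.

6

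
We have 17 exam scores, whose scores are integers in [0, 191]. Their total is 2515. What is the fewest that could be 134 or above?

Each value short of 134 is at most 133, costing at least 191 − 133 = 58 against the maximum total of 3247.
We can afford to lose at most 3247 − 2515 = 732, so at most ⌊732/58⌋ = 12 fall short, and at least 5 are ≥ 134.
Exactly 5 works: 5 values at 191 and 12 at 133 total 2551; lower one of the high values by 36 (still ≥ 134) to hit 2515.

5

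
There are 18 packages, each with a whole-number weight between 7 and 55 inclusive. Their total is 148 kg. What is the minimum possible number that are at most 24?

17

If only k of them are at most 24, the other 18 − k are at least 25, so the total is at least (18 − k)·25 + k·7.
This is ≤ 148, so (18 − k)·25 + 7k ≤ 148, which gives k ≥ 17.
Exactly 17 works: 17 values at 7 and 1 at 25 total 144; raise one of the low values by 4 (still ≤ 24) to hit 148.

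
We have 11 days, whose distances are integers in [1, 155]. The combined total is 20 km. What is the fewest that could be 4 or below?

9

Each value above 4 is at least 5, contributing at least 5 − 1 = 4 above the floor 1.
The sum exceeds the floor total 11 by 9, so at most ⌊9/4⌋ = 2 exceed 4, and at least 9 are ≤ 4.
Exactly 9 works: 9 values at 1 and 2 at 5 total 19; raise one of the low values by 1 (still ≤ 4) to hit 20.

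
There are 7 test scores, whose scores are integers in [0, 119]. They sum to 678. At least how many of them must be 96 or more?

Suppose at most 7 − j of them reach 96; then j values are ≤ 95 and the rest ≤ 119.
The total is then ≤ 95·j + 119·(7 − j) = 833 − 24j. For this to be ≥ 678 we need j ≤ 6, so at least 7 − 6 = 1 must reach 96.
Exactly 1 works: 1 value at 119 and 6 at 95 total 689; lower one of the high values by 11 (still ≥ 96) to hit 678.

1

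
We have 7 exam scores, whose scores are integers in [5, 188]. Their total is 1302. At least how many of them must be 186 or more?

3

If only k of them are at least 186, the other 7 − k are at most 185, so the total is at most k·188 + (7 − k)·185.
This must reach 1302, so k·188 + (7 − k)·185 ≥ 1302, giving k ≥ 3.
Exactly 3 works: 3 values at 188 and 4 at 185 total 1304; lower one of the high values by 2 (still ≥ 186) to hit 1302.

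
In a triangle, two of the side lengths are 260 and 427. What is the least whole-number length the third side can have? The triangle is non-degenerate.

The third side must exceed |260 − 427| = 167.
The smallest integer above 167 is 168.

168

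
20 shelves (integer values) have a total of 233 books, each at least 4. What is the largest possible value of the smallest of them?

11

If every one of the 20 were at least 12, the total would be at least 20 × 12 = 240 > 233.
Achievable: 7 of them at 11 and 13 at 12 total 233.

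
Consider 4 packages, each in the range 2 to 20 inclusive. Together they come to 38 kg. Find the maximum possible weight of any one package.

Maximizing one value means minimizing the remaining 3.
The other 3 contribute at least 3 × 2 = 6, leaving at most 38 − 6 = 32.
But each package is capped at 20, so the maximum is 20.
Achievable: one at 20 and the other 3 totalling 18, which fits since 3 × 2 ≤ 18 ≤ 3 × 20.

20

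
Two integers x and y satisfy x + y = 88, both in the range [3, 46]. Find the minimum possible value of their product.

1932

For a fixed sum, xy is smallest when x and y are as far apart as possible.
The extreme feasible split is x = 42, y = 46, giving xy = 1932.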